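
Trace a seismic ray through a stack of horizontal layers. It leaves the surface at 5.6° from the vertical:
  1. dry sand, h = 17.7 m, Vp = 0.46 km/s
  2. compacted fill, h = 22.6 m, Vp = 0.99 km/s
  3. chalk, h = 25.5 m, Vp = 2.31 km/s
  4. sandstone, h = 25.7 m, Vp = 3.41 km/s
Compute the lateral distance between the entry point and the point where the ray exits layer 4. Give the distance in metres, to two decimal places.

p = sin θ₁/V₁ = sin 5.6°/0.46 = 2.1214e-01 s/km is conserved through the stack.
Layer 1: θ = 5.60°; offset = 17.7·tan 5.60° = 1.7355 m.
Layer 2: sin θ = p·0.99 = 0.2100 → θ = 12.12°; offset = 22.6·tan 12.12° = 4.8546 m.
Layer 3: sin θ = p·2.31 = 0.4900 → θ = 29.34°; offset = 25.5·tan 29.34° = 14.3351 m.
Layer 4: sin θ = p·3.41 = 0.7234 → θ = 46.33°; offset = 25.7·tan 46.33° = 26.9262 m.
Σ offsets = 47.8514 m.

47.85 m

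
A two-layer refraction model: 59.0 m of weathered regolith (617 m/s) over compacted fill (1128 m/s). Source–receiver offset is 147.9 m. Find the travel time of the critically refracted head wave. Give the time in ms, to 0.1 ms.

t = x/V₂ + 2h·√(V₂²−V₁²)/(V₁V₂).
√(V₂²−V₁²) = √(1128²−617²) = 944.3 m/s; delay term = 2·59.0·944.3/(617·1128) = 0.16010 s.
t = 147.9/1128 + 0.16010 = 0.29122 s.

291.2 ms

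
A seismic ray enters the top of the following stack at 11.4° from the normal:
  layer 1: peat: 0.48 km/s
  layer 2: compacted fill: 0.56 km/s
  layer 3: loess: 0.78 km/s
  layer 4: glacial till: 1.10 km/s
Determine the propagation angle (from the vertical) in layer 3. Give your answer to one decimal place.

Ray parameter p = sin 11.4° / 0.48 = 4.1179e-01 s/km.
sin θ_3 = p·V_3 = 4.1179e-01 × 0.78 = 0.3212.
θ_3 = 18.74° from the vertical.

18.7°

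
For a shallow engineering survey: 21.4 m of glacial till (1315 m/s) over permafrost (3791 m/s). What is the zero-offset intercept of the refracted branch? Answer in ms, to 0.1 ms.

30.5 ms

θ_c = arcsin(V₁/V₂) = arcsin(1315/3791) = 20.30°; cos θ_c = 0.9379.
tᵢ = 2h·cos θ_c / V₁ = 2·21.4·0.9379 / 1315 = 0.03053 s.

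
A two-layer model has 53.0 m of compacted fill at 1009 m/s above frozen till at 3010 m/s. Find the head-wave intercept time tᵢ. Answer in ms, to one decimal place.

99.0 ms

tᵢ = 2h·√(V₂²−V₁²)/(V₁V₂).
√(V₂²−V₁²) = √(3010²−1009²) = 2835.8 m/s.
tᵢ = 2·53.0·2835.8/(1009·3010) = 0.09898 s.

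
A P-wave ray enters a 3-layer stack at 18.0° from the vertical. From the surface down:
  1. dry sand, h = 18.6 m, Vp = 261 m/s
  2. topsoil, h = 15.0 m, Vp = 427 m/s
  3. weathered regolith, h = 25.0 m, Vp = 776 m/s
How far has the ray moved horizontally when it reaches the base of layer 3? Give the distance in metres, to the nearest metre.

73 m

Apply Snell's law at each interface; in layer i the horizontal offset is hᵢ·tan θᵢ.
Layer 1: θ = 18.00°; offset = 18.6·tan 18.00° = 6.044 m.
Layer 2: sin θ = 427·sin 18.0°/261 = 0.5056, θ = 30.37°; offset = 15.0·tan 30.37° = 8.789 m.
Layer 3: sin θ = 776·sin 18.0°/261 = 0.9188, θ = 66.75°; offset = 25.0·tan 66.75° = 58.178 m.
Summing the layer offsets gives 73.010 m.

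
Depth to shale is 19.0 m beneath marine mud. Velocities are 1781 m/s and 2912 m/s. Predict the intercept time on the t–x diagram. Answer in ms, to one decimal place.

tᵢ = 2h·√(V₂²−V₁²)/(V₁V₂).
√(V₂²−V₁²) = √(2912²−1781²) = 2303.9 m/s.
tᵢ = 2·19.0·2303.9/(1781·2912) = 0.01688 s.

16.9 ms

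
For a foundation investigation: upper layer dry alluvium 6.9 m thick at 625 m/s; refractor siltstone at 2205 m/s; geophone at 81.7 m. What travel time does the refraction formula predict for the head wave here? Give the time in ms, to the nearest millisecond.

θ_c = arcsin(V₁/V₂) = arcsin(625/2205) = 16.47°, cos θ_c = 0.9590.
Intercept time tᵢ = 2h cos θ_c / V₁ = 2·6.9·0.9590/625 = 0.02117 s.
t = x/V₂ + tᵢ = 81.7/2205 + 0.02117 = 0.05823 s.

58 ms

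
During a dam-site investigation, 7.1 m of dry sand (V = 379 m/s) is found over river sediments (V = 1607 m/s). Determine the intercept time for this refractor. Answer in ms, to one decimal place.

36.4 ms

tᵢ = 2h·√(V₂²−V₁²)/(V₁V₂).
√(V₂²−V₁²) = √(1607²−379²) = 1561.7 m/s.
tᵢ = 2·7.1·1561.7/(379·1607) = 0.03641 s.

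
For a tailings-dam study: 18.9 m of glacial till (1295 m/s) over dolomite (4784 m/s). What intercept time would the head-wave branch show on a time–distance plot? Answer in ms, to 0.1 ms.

θ_c = arcsin(V₁/V₂) = arcsin(1295/4784) = 15.71°; cos θ_c = 0.9627.
tᵢ = 2h·cos θ_c / V₁ = 2·18.9·0.9627 / 1295 = 0.02810 s.

28.1 ms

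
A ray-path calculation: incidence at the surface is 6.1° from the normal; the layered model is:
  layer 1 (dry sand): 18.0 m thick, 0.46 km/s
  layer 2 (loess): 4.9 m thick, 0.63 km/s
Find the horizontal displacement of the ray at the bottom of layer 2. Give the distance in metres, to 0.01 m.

p = sin θ₁/V₁ = sin 6.1°/0.46 = 2.3101e-01 s/km is conserved through the stack.
Layer 1: θ = 6.10°; offset = 18.0·tan 6.10° = 1.9236 m.
Layer 2: sin θ = p·0.63 = 0.1455 → θ = 8.37°; offset = 4.9·tan 8.37° = 0.7208 m.
Σ offsets = 2.6444 m.

2.64 m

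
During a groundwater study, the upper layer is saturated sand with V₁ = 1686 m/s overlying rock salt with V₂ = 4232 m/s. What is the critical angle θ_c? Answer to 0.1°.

23.5°

Critical incidence: sin θ_c = V₁/V₂ = 1686/4232 = 0.3984.
θ_c = arcsin 0.3984 = 23.48°.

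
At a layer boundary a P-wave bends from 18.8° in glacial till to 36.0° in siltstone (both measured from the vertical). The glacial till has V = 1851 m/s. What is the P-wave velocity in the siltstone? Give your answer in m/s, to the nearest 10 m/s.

3380 m/s

sin 18.8° = 0.3223; sin 36.0° = 0.5878.
V₂ = V₁·(sin θ₂/sin θ₁) = 1851·(0.5878/0.3223) = 3376.07 m/s.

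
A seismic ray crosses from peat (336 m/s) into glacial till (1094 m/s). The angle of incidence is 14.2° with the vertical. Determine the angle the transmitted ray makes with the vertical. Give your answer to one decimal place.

53.0°

Snell's law: sin θ₂ = (V₂/V₁)·sin θ₁ = (1094/336)·sin 14.2° = 0.7987.
θ₂ = arcsin 0.7987 = 53.01° from the normal.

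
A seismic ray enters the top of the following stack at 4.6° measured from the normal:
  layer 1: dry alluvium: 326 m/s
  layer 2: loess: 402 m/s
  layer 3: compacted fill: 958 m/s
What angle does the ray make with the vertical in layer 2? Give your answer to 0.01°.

Snell's law across each interface conserves sin θ / V, so sin θ_2 = V_2·sin θ₁/V₁.
sin θ_2 = 402 × sin 4.6° / 326 = 0.0989.
θ_2 = arcsin 0.0989 = 5.68°.

5.68°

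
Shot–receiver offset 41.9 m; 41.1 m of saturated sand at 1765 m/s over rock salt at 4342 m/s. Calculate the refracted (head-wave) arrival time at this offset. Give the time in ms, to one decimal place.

θ_c = arcsin(V₁/V₂) = arcsin(1765/4342) = 23.98°, cos θ_c = 0.9137.
Intercept time tᵢ = 2h cos θ_c / V₁ = 2·41.1·0.9137/1765 = 0.04255 s.
t = x/V₂ + tᵢ = 41.9/4342 + 0.04255 = 0.05220 s.

52.2 ms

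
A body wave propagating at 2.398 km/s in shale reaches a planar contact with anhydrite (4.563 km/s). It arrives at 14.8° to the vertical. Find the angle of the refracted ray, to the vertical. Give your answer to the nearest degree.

Snell's law: sin θ₂ = (V₂/V₁)·sin θ₁ = (4.563/2.398)·sin 14.8° = 0.4861.
θ₂ = sin⁻¹(0.4861) = 29.08° (from vertical).

29°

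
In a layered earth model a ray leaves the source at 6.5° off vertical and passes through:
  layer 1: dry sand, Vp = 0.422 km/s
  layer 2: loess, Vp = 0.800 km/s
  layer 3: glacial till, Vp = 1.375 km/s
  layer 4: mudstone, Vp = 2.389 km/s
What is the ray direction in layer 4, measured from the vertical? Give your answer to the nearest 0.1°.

Snell's law across each interface conserves sin θ / V, so sin θ_4 = V_4·sin θ₁/V₁.
sin θ_4 = 2.389 × sin 6.5° / 0.422 = 0.6409.
θ_4 = 39.86° from the vertical.

39.9°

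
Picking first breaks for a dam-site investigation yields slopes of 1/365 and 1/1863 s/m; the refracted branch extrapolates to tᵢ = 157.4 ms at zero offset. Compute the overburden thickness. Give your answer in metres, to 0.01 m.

29.29 m

h = tᵢ·V₁·V₂ / (2·√(V₂²−V₁²)).
√(V₂²−V₁²) = √(1863² − 365²) = 1826.9 m/s.
h = 0.1574 s × 365 × 1863 / (2 × 1826.9) = 29.29 m.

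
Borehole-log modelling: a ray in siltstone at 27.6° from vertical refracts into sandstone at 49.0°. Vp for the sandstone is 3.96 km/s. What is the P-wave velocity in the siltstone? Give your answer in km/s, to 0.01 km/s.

sin 27.6° = 0.4633; sin 49.0° = 0.7547.
V₁ = V₂·(sin θ₁/sin θ₂) = 3.96·(0.4633/0.7547) = 2.43 km/s.

2.43 km/s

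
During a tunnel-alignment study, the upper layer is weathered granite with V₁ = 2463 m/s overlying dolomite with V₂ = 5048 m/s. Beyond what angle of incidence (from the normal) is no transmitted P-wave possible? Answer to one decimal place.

29.2°

At critical incidence the refracted ray runs along the interface (θ₂ = 90°), so sin θ_c = V₁/V₂.
θ_c = arcsin(2463/5048) = arcsin 0.4879 = 29.20°.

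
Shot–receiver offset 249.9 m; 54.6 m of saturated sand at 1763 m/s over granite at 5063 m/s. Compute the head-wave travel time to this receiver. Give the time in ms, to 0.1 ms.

θ_c = arcsin(V₁/V₂) = arcsin(1763/5063) = 20.38°, cos θ_c = 0.9374.
Intercept time tᵢ = 2h cos θ_c / V₁ = 2·54.6·0.9374/1763 = 0.05806 s.
t = x/V₂ + tᵢ = 249.9/5063 + 0.05806 = 0.10742 s.

107.4 ms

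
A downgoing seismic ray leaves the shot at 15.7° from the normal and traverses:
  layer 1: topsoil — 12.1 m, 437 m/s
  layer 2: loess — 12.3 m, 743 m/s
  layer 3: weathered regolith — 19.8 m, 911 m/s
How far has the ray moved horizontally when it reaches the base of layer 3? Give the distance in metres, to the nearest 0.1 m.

23.3 m

Apply Snell's law at each interface; in layer i the horizontal offset is hᵢ·tan θᵢ.
Layer 1: θ = 15.70°; offset = 12.1·tan 15.70° = 3.401 m.
Layer 2: sin θ = 743·sin 15.7°/437 = 0.4601, θ = 27.39°; offset = 12.3·tan 27.39° = 6.374 m.
Layer 3: sin θ = 911·sin 15.7°/437 = 0.5641, θ = 34.34°; offset = 19.8·tan 34.34° = 13.527 m.
Σ offsets = 23.302 m.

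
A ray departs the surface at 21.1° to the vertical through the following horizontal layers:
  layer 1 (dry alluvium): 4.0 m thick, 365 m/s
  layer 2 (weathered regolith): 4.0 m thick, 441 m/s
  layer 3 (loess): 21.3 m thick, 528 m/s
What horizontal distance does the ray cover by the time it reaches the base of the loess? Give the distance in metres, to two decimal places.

Apply Snell's law at each interface; in layer i the horizontal offset is hᵢ·tan θᵢ.
Layer 1: θ = 21.10°; offset = 4.0·tan 21.10° = 1.5435 m.
Layer 2: sin θ = 441·sin 21.1°/365 = 0.4350, θ = 25.78°; offset = 4.0·tan 25.78° = 1.9322 m.
Layer 3: sin θ = 528·sin 21.1°/365 = 0.5208, θ = 31.38°; offset = 21.3·tan 31.38° = 12.9931 m.
Total horizontal offset = 16.4687 m.

16.47 m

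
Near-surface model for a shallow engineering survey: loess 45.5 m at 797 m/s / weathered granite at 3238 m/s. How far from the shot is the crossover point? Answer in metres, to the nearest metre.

117 m

x_cross = 2h·√((V₂+V₁)/(V₂−V₁)).
(V₂+V₁)/(V₂−V₁) = (3238+797)/(3238−797) = 1.6530; √ = 1.2857.
x_cross = 2·45.5·1.2857 = 117.00 m.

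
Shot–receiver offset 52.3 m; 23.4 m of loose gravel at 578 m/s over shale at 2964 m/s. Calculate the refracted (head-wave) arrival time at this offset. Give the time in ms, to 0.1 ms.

97.1 ms

t = x/V₂ + 2h·√(V₂²−V₁²)/(V₁V₂).
√(V₂²−V₁²) = √(2964²−578²) = 2907.1 m/s; delay term = 2·23.4·2907.1/(578·2964) = 0.07941 s.
t = 52.3/2964 + 0.07941 = 0.09706 s.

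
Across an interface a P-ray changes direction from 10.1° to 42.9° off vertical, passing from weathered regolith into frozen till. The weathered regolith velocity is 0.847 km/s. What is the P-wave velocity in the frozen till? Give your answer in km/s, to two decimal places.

sin 10.1° = 0.1754; sin 42.9° = 0.6807.
V₂ = V₁·(sin θ₂/sin θ₁) = 0.847·(0.6807/0.1754) = 3.29 km/s.

3.29 km/s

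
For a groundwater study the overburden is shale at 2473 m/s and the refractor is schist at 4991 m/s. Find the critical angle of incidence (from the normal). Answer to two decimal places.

29.70°

At critical incidence the refracted ray runs along the interface (θ₂ = 90°), so sin θ_c = V₁/V₂.
θ_c = arcsin(2473/4991) = arcsin 0.4955 = 29.70°.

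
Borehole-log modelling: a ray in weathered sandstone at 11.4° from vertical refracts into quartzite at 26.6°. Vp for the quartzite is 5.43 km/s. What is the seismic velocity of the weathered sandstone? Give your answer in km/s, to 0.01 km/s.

sin 11.4° = 0.1977; sin 26.6° = 0.4478.
V₁ = V₂·(sin θ₁/sin θ₂) = 5.43·(0.1977/0.4478) = 2.40 km/s.

2.40 km/s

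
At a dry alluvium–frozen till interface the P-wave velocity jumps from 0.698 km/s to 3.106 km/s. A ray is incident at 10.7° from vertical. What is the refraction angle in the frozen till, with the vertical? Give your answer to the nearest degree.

sin θ₁/V₁ = sin θ₂/V₂ ⇒ sin θ₂ = 3.106·sin 10.7°/0.698 = 3.106·0.1857/0.698 = 0.8262.
θ₂ = sin⁻¹(0.8262) = 55.71° (from vertical).

56°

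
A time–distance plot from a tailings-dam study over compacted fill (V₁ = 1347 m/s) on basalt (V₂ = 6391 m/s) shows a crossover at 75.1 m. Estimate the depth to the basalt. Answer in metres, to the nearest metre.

x_cross = 2h·√((V₂+V₁)/(V₂−V₁)) → h = x_cross / (2·√((V₂+V₁)/(V₂−V₁))).
√((V₂+V₁)/(V₂−V₁)) = √((6391+1347)/(6391−1347)) = 1.2386.
h = 75.1 / (2·1.2386) = 30.32 m.

30 m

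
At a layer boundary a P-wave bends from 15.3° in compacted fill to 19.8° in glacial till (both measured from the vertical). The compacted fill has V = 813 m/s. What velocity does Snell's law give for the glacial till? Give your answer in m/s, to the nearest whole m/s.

Snell's law: sin 15.3°/V₁ = sin 19.8°/V₂.
V₂ = V₁·sin 19.8°/sin 15.3° = 813 × 1.2837 = 1043.66 m/s.

1044 m/s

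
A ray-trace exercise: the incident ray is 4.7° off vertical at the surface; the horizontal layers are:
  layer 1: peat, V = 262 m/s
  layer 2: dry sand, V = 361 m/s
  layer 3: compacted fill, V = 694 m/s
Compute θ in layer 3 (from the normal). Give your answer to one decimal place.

Ray parameter p = sin 4.7° / 262 = 3.1274e-04 s/m.
sin θ_3 = p·V_3 = 3.1274e-04 × 694 = 0.2170.
θ_3 = arcsin 0.2170 = 12.54°.

12.5°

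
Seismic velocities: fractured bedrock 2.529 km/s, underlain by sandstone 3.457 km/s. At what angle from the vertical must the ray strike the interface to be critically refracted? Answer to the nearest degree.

47°

Critical incidence: sin θ_c = V₁/V₂ = 2.529/3.457 = 0.7316.
θ_c = arcsin 0.7316 = 47.02°.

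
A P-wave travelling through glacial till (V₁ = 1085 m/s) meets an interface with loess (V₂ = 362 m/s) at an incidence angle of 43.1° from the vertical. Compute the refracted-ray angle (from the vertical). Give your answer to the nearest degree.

13°

sin θ₁/V₁ = sin θ₂/V₂ ⇒ sin θ₂ = 362·sin 43.1°/1085 = 362·0.6833/1085 = 0.2280.
θ₂ = arcsin 0.2280 = 13.18° from the normal.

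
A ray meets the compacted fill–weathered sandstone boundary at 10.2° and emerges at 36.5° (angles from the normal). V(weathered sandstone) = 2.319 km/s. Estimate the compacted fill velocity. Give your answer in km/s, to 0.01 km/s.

0.69 km/s

Snell's law: sin 10.2°/V₁ = sin 36.5°/V₂.
V₁ = V₂·sin 10.2°/sin 36.5° = 2.319 × 0.2977 = 0.69 km/s.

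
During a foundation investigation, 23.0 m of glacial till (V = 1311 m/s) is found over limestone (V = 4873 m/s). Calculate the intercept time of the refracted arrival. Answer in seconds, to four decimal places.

0.0338 s

θ_c = arcsin(V₁/V₂) = arcsin(1311/4873) = 15.61°; cos θ_c = 0.9631.
tᵢ = 2h·cos θ_c / V₁ = 2·23.0·0.9631 / 1311 = 0.03379 s.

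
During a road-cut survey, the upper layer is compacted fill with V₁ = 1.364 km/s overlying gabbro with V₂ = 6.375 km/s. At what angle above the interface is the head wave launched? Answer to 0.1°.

At critical incidence the refracted ray runs along the interface (θ₂ = 90°), so sin θ_c = V₁/V₂.
θ_c = arcsin(1.364/6.375) = arcsin 0.2140 = 12.35°.
Measured from the interface: 90° − 12.35° = 77.65°.

77.6°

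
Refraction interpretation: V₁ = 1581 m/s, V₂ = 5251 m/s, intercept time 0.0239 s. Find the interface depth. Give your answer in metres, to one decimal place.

19.8 m

h = tᵢ·V₁·V₂ / (2·√(V₂²−V₁²)).
√(V₂²−V₁²) = √(5251² − 1581²) = 5007.3 m/s.
h = 0.0239 s × 1581 × 5251 / (2 × 5007.3) = 19.81 m.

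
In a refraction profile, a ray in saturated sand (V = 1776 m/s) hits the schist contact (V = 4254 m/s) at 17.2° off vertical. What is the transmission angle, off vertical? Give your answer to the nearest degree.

sin θ₁/V₁ = sin θ₂/V₂ ⇒ sin θ₂ = 4254·sin 17.2°/1776 = 4254·0.2957/1776 = 0.7083.
θ₂ = arcsin 0.7083 = 45.10° from the normal.

45°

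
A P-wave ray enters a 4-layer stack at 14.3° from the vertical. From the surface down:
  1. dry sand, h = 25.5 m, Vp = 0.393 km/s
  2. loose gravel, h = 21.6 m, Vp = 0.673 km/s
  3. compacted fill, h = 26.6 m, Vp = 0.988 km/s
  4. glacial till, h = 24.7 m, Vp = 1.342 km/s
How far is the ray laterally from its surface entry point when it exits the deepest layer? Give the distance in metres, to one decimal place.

Ray parameter p = sin 14.3° / 0.393 km/s = 6.2850e-01 s/km.
Layer 1: θ = 14.30°; offset = 25.5·tan 14.30° = 6.500 m.
Layer 2: sin θ = p·0.673 = 0.4230 → θ = 25.02°; offset = 21.6·tan 25.02° = 10.083 m.
Layer 3: sin θ = p·0.988 = 0.6210 → θ = 38.39°; offset = 26.6·tan 38.39° = 21.072 m.
Layer 4: sin θ = p·1.342 = 0.8434 → θ = 57.51°; offset = 24.7·tan 57.51° = 38.779 m.
Σ offsets = 76.434 m.

76.4 m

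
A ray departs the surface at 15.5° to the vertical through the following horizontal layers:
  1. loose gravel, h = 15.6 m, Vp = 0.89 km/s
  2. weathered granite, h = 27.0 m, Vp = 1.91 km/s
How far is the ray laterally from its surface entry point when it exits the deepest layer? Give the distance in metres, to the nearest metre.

Ray parameter p = sin 15.5° / 0.89 km/s = 3.0027e-01 s/km.
Layer 1: θ = 15.50°; offset = 15.6·tan 15.50° = 4.326 m.
Layer 2: sin θ = p·1.91 = 0.5735 → θ = 35.00°; offset = 27.0·tan 35.00° = 18.902 m.
Σ offsets = 23.229 m.

23 m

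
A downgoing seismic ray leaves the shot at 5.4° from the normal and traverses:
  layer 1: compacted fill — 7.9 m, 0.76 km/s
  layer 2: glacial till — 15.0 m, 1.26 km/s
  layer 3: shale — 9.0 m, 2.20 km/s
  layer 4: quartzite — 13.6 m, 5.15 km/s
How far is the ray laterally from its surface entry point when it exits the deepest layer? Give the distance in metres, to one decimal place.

p = sin θ₁/V₁ = sin 5.4°/0.76 = 1.2383e-01 s/km is conserved through the stack.
Layer 1: θ = 5.40°; offset = 7.9·tan 5.40° = 0.747 m.
Layer 2: sin θ = p·1.26 = 0.1560 → θ = 8.98°; offset = 15.0·tan 8.98° = 2.369 m.
Layer 3: sin θ = p·2.20 = 0.2724 → θ = 15.81°; offset = 9.0·tan 15.81° = 2.548 m.
Layer 4: sin θ = p·5.15 = 0.6377 → θ = 39.62°; offset = 13.6·tan 39.62° = 11.259 m.
Summing the layer offsets gives 16.924 m.

16.9 m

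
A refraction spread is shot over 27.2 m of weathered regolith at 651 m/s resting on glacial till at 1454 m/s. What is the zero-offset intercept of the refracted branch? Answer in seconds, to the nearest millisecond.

tᵢ = 2h·√(V₂²−V₁²)/(V₁V₂).
√(V₂²−V₁²) = √(1454²−651²) = 1300.1 m/s.
tᵢ = 2·27.2·1300.1/(651·1454) = 0.07472 s.

0.075 s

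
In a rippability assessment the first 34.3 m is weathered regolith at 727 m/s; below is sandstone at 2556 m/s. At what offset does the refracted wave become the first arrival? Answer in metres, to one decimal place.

91.9 m

x_cross = 2h·√((V₂+V₁)/(V₂−V₁)).
(V₂+V₁)/(V₂−V₁) = (2556+727)/(2556−727) = 1.7950; √ = 1.3398.
x_cross = 2·34.3·1.3398 = 91.91 m.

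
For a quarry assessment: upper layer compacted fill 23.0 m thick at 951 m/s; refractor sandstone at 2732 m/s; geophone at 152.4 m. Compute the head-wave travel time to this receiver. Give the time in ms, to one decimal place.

θ_c = arcsin(V₁/V₂) = arcsin(951/2732) = 20.37°, cos θ_c = 0.9375.
Intercept time tᵢ = 2h cos θ_c / V₁ = 2·23.0·0.9375/951 = 0.04535 s.
t = x/V₂ + tᵢ = 152.4/2732 + 0.04535 = 0.10113 s.

101.1 ms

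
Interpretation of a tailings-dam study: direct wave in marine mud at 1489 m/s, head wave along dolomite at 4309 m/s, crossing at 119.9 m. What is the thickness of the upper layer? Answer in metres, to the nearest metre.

h = (x_cross/2)·√((V₂−V₁)/(V₂+V₁)).
(V₂−V₁)/(V₂+V₁) = (4309−1489)/(4309+1489) = 0.4864; √ = 0.6974.
h = (119.9/2)·0.6974 = 41.81 m.

42 m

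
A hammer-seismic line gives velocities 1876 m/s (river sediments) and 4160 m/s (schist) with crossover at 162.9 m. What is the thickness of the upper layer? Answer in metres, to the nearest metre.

x_cross = 2h·√((V₂+V₁)/(V₂−V₁)) → h = x_cross / (2·√((V₂+V₁)/(V₂−V₁))).
√((V₂+V₁)/(V₂−V₁)) = √((4160+1876)/(4160−1876)) = 1.6256.
h = 162.9 / (2·1.6256) = 50.10 m.

50 m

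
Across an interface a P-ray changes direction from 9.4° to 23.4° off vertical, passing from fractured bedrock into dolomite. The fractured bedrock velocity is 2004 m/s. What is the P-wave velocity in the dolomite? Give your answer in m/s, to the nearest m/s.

4873 m/s

Snell's law: sin 9.4°/V₁ = sin 23.4°/V₂.
V₂ = V₁·sin 23.4°/sin 9.4° = 2004 × 2.4316 = 4872.98 m/s.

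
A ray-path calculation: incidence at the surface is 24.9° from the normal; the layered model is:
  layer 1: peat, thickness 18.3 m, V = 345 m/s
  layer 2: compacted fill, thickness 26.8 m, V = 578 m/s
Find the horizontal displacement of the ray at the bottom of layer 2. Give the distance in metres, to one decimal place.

35.2 m

p = sin θ₁/V₁ = sin 24.9°/345 = 1.2204e-03 s/m is conserved through the stack.
Layer 1: θ = 24.90°; offset = 18.3·tan 24.90° = 8.495 m.
Layer 2: sin θ = p·578 = 0.7054 → θ = 44.86°; offset = 26.8·tan 44.86° = 26.670 m.
Σ offsets = 35.165 m.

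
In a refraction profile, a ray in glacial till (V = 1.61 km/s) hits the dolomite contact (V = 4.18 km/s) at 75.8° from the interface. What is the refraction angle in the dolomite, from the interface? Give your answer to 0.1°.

Angle from the normal: 90° − 75.8° = 14.2°.
Snell's law: sin θ₂ = (V₂/V₁)·sin θ₁ = (4.18/1.61)·sin 14.2° = 0.6369.
θ₂ = sin⁻¹(0.6369) = 39.56° (from vertical).
From the interface: 90° − 39.56° = 50.44°.

50.4°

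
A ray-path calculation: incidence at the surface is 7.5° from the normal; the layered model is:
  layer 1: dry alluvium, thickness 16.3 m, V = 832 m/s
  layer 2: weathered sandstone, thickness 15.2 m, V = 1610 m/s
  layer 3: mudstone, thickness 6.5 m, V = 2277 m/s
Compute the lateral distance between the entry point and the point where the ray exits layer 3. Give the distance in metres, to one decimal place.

8.6 m

p = sin θ₁/V₁ = sin 7.5°/832 = 1.5688e-04 s/m is conserved through the stack.
Layer 1: θ = 7.50°; offset = 16.3·tan 7.50° = 2.146 m.
Layer 2: sin θ = p·1610 = 0.2526 → θ = 14.63°; offset = 15.2·tan 14.63° = 3.968 m.
Layer 3: sin θ = p·2277 = 0.3572 → θ = 20.93°; offset = 6.5·tan 20.93° = 2.486 m.
Total horizontal offset = 8.600 m.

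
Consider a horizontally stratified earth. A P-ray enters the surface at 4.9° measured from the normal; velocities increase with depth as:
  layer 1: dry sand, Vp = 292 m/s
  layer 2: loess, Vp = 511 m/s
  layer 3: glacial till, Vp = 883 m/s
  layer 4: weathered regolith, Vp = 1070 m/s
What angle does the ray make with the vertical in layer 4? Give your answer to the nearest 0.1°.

Snell's law across each interface conserves sin θ / V, so sin θ_4 = V_4·sin θ₁/V₁.
sin θ_4 = 1070 × sin 4.9° / 292 = 0.3130.
θ_4 = arcsin 0.3130 = 18.24°.

18.2°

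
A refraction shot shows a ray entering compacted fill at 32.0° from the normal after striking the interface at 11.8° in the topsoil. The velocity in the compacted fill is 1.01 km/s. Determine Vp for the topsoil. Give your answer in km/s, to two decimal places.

0.39 km/s

sin 11.8° = 0.2045; sin 32.0° = 0.5299.
V₁ = V₂·(sin θ₁/sin θ₂) = 1.01·(0.2045/0.5299) = 0.39 km/s.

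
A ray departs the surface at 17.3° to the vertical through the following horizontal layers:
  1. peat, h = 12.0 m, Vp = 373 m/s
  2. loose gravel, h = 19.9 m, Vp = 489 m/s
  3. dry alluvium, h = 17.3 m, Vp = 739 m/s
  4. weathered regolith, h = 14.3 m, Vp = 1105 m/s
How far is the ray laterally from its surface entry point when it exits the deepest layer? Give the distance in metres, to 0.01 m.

Apply Snell's law at each interface; in layer i the horizontal offset is hᵢ·tan θᵢ.
Layer 1: θ = 17.30°; offset = 12.0·tan 17.30° = 3.7376 m.
Layer 2: sin θ = 489·sin 17.3°/373 = 0.3899, θ = 22.95°; offset = 19.9·tan 22.95° = 8.4247 m.
Layer 3: sin θ = 739·sin 17.3°/373 = 0.5892, θ = 36.10°; offset = 17.3·tan 36.10° = 12.6145 m.
Layer 4: sin θ = 1105·sin 17.3°/373 = 0.8810, θ = 61.76°; offset = 14.3·tan 61.76° = 26.6234 m.
Summing the layer offsets gives 51.4002 m.

51.40 m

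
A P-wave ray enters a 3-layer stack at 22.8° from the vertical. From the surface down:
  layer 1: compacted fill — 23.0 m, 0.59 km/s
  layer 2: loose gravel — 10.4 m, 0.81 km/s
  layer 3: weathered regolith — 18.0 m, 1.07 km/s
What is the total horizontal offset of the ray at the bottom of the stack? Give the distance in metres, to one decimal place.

Apply Snell's law at each interface; in layer i the horizontal offset is hᵢ·tan θᵢ.
Layer 1: θ = 22.80°; offset = 23.0·tan 22.80° = 9.668 m.
Layer 2: sin θ = 0.81·sin 22.8°/0.59 = 0.5320, θ = 32.14°; offset = 10.4·tan 32.14° = 6.534 m.
Layer 3: sin θ = 1.07·sin 22.8°/0.59 = 0.7028, θ = 44.65°; offset = 18.0·tan 44.65° = 17.782 m.
Σ offsets = 33.985 m.

34.0 m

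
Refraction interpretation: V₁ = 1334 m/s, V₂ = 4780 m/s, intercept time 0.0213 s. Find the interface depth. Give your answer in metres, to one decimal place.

14.8 m

h = tᵢ·V₁·V₂ / (2·√(V₂²−V₁²)).
√(V₂²−V₁²) = √(4780² − 1334²) = 4590.1 m/s.
h = 0.0213 s × 1334 × 4780 / (2 × 4590.1) = 14.79 m.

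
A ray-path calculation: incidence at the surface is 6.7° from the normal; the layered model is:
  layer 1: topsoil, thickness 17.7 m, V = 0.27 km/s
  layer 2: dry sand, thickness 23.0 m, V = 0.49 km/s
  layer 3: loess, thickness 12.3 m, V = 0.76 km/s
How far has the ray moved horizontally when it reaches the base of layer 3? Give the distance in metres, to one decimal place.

11.3 m

Apply Snell's law at each interface; in layer i the horizontal offset is hᵢ·tan θᵢ.
Layer 1: θ = 6.70°; offset = 17.7·tan 6.70° = 2.079 m.
Layer 2: sin θ = 0.49·sin 6.7°/0.27 = 0.2117, θ = 12.22°; offset = 23.0·tan 12.22° = 4.983 m.
Layer 3: sin θ = 0.76·sin 6.7°/0.27 = 0.3284, θ = 19.17°; offset = 12.3·tan 19.17° = 4.277 m.
Summing the layer offsets gives 11.339 m.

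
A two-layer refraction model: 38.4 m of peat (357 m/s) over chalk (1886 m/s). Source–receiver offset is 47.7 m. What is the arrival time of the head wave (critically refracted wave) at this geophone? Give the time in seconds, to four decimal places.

t = x/V₂ + 2h·√(V₂²−V₁²)/(V₁V₂).
√(V₂²−V₁²) = √(1886²−357²) = 1851.9 m/s; delay term = 2·38.4·1851.9/(357·1886) = 0.21124 s.
t = 47.7/1886 + 0.21124 = 0.23653 s.

0.2365 s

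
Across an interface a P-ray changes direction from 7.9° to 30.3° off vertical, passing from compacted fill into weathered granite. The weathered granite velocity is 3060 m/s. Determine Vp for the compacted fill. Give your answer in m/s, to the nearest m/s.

834 m/s

sin 7.9° = 0.1374; sin 30.3° = 0.5045.
V₁ = V₂·(sin θ₁/sin θ₂) = 3060·(0.1374/0.5045) = 833.61 m/s.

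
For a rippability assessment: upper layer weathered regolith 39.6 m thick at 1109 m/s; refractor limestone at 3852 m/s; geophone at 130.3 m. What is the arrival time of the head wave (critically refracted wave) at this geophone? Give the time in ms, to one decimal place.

θ_c = arcsin(V₁/V₂) = arcsin(1109/3852) = 16.73°, cos θ_c = 0.9577.
Intercept time tᵢ = 2h cos θ_c / V₁ = 2·39.6·0.9577/1109 = 0.06839 s.
t = x/V₂ + tᵢ = 130.3/3852 + 0.06839 = 0.10222 s.

102.2 ms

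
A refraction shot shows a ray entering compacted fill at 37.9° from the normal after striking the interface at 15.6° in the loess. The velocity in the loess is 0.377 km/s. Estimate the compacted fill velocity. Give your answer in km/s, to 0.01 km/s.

sin 15.6° = 0.2689; sin 37.9° = 0.6143.
V₂ = V₁·(sin θ₂/sin θ₁) = 0.377·(0.6143/0.2689) = 0.86 km/s.

0.86 km/s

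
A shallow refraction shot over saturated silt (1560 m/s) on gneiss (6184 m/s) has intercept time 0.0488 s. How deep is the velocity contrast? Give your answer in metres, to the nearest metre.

39 m

θ_c = arcsin(1560/6184) = 14.61°; cos θ_c = 0.9677.
tᵢ = 2h cos θ_c/V₁ ⇒ h = tᵢ·V₁/(2 cos θ_c) = 0.0488·1560/(2·0.9677) = 39.34 m.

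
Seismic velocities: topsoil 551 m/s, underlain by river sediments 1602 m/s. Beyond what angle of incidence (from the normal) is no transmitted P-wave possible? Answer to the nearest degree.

20°

At critical incidence the refracted ray runs along the interface (θ₂ = 90°), so sin θ_c = V₁/V₂.
θ_c = arcsin(551/1602) = arcsin 0.3439 = 20.12°.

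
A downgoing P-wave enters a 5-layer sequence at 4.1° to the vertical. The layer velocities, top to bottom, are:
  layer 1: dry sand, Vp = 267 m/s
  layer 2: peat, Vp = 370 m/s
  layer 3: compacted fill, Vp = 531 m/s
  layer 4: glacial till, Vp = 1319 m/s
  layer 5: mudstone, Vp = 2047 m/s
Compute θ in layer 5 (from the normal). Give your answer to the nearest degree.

33°

Snell's law across each interface conserves sin θ / V, so sin θ_5 = V_5·sin θ₁/V₁.
sin θ_5 = 2047 × sin 4.1° / 267 = 0.5481.
θ_5 = arcsin 0.5481 = 33.24°.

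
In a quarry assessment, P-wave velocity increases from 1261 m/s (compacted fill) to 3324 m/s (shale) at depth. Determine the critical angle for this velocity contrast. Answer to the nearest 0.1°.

22.3°

Critical incidence: sin θ_c = V₁/V₂ = 1261/3324 = 0.3794.
θ_c = arcsin 0.3794 = 22.29°.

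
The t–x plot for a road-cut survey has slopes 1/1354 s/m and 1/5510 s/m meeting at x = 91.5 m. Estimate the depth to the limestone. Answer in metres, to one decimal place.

x_cross = 2h·√((V₂+V₁)/(V₂−V₁)) → h = x_cross / (2·√((V₂+V₁)/(V₂−V₁))).
√((V₂+V₁)/(V₂−V₁)) = √((5510+1354)/(5510−1354)) = 1.2851.
h = 91.5 / (2·1.2851) = 35.60 m.

35.6 m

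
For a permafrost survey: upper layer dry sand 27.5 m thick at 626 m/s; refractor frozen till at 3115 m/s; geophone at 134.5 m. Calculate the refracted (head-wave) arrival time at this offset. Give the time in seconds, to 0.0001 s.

0.1292 s

θ_c = arcsin(V₁/V₂) = arcsin(626/3115) = 11.59°, cos θ_c = 0.9796.
Intercept time tᵢ = 2h cos θ_c / V₁ = 2·27.5·0.9796/626 = 0.08607 s.
t = x/V₂ + tᵢ = 134.5/3115 + 0.08607 = 0.12925 s.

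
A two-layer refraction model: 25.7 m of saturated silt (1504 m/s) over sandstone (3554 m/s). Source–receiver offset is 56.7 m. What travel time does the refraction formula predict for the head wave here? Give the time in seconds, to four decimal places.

0.0469 s

θ_c = arcsin(V₁/V₂) = arcsin(1504/3554) = 25.04°, cos θ_c = 0.9060.
Intercept time tᵢ = 2h cos θ_c / V₁ = 2·25.7·0.9060/1504 = 0.03096 s.
t = x/V₂ + tᵢ = 56.7/3554 + 0.03096 = 0.04692 s.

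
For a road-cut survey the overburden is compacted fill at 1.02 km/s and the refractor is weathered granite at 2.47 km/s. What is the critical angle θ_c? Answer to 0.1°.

24.4°

At critical incidence the refracted ray runs along the interface (θ₂ = 90°), so sin θ_c = V₁/V₂.
θ_c = arcsin(1.02/2.47) = arcsin 0.4130 = 24.39°.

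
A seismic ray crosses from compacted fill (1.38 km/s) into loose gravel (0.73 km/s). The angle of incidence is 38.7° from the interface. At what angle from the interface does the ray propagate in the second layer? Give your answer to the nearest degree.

66°

Convert to the normal: θ₁ = 90° − 38.7° = 51.3°.
sin θ₁/V₁ = sin θ₂/V₂ ⇒ sin θ₂ = 0.73·sin 51.3°/1.38 = 0.73·0.7804/1.38 = 0.4128.
θ₂ = arcsin 0.4128 = 24.38° from the normal.
From the interface: 90° − 24.38° = 65.62°.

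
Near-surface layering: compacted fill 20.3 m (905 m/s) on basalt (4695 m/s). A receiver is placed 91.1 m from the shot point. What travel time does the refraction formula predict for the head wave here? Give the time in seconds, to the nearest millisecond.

0.063 s

θ_c = arcsin(V₁/V₂) = arcsin(905/4695) = 11.11°, cos θ_c = 0.9812.
Intercept time tᵢ = 2h cos θ_c / V₁ = 2·20.3·0.9812/905 = 0.04402 s.
t = x/V₂ + tᵢ = 91.1/4695 + 0.04402 = 0.06342 s.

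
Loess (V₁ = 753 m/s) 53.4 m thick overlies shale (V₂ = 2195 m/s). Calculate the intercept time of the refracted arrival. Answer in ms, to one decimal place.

133.2 ms

tᵢ = 2h·√(V₂²−V₁²)/(V₁V₂).
√(V₂²−V₁²) = √(2195²−753²) = 2061.8 m/s.
tᵢ = 2·53.4·2061.8/(753·2195) = 0.13323 s.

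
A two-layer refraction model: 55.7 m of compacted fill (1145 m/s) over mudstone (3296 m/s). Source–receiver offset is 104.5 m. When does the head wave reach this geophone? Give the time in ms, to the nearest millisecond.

123 ms

θ_c = arcsin(V₁/V₂) = arcsin(1145/3296) = 20.33°, cos θ_c = 0.9377.
Intercept time tᵢ = 2h cos θ_c / V₁ = 2·55.7·0.9377/1145 = 0.09123 s.
t = x/V₂ + tᵢ = 104.5/3296 + 0.09123 = 0.12294 s.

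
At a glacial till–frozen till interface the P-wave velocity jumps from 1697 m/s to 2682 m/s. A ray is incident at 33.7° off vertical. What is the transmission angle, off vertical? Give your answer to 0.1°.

Snell's law: sin θ₂ = (V₂/V₁)·sin θ₁ = (2682/1697)·sin 33.7° = 0.8769.
θ₂ = sin⁻¹(0.8769) = 61.27° (from vertical).

61.3°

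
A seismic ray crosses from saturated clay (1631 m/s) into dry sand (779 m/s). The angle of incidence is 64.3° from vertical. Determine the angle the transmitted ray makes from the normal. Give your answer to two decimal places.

25.49°

sin θ₁/V₁ = sin θ₂/V₂ ⇒ sin θ₂ = 779·sin 64.3°/1631 = 779·0.9011/1631 = 0.4304.
θ₂ = arcsin 0.4304 = 25.49° from the normal.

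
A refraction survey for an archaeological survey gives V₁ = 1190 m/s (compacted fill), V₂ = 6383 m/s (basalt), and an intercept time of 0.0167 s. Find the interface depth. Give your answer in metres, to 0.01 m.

θ_c = arcsin(1190/6383) = 10.74°; cos θ_c = 0.9825.
tᵢ = 2h cos θ_c/V₁ ⇒ h = tᵢ·V₁/(2 cos θ_c) = 0.0167·1190/(2·0.9825) = 10.11 m.

10.11 m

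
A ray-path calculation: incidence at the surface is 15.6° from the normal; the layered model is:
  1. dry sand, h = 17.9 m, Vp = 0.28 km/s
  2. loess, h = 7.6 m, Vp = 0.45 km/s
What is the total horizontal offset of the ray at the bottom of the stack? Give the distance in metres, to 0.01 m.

8.64 m

Apply Snell's law at each interface; in layer i the horizontal offset is hᵢ·tan θᵢ.
Layer 1: θ = 15.60°; offset = 17.9·tan 15.60° = 4.9978 m.
Layer 2: sin θ = 0.45·sin 15.6°/0.28 = 0.4322, θ = 25.61°; offset = 7.6·tan 25.61° = 3.6424 m.
Σ offsets = 8.6402 m.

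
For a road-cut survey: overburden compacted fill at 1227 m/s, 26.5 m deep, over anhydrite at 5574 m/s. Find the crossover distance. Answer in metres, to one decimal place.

x_cross = 2h·√((V₂+V₁)/(V₂−V₁)).
(V₂+V₁)/(V₂−V₁) = (5574+1227)/(5574−1227) = 1.5645; √ = 1.2508.
x_cross = 2·26.5·1.2508 = 66.29 m.

66.3 m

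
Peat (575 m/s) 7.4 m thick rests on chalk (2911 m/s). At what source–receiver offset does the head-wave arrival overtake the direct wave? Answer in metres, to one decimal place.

18.1 m

θ_c = arcsin(575/2911) = 11.39°, so cos θ_c = 0.9803 and tᵢ = 2h cos θ_c/V₁ = 0.0252 s.
At crossover x/V₁ = x/V₂ + tᵢ ⇒ x = tᵢ/(1/V₁ − 1/V₂) = 0.02523/(1.7391e-03 − 3.4352e-04) = 18.08 m.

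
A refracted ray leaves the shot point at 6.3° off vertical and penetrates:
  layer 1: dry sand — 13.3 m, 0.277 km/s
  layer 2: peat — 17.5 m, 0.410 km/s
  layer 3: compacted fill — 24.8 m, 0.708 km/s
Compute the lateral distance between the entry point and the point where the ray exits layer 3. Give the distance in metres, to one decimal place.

Ray parameter p = sin 6.3° / 0.277 km/s = 3.9615e-01 s/km.
Layer 1: θ = 6.30°; offset = 13.3·tan 6.30° = 1.468 m.
Layer 2: sin θ = p·0.410 = 0.1624 → θ = 9.35°; offset = 17.5·tan 9.35° = 2.881 m.
Layer 3: sin θ = p·0.708 = 0.2805 → θ = 16.29°; offset = 24.8·tan 16.29° = 7.247 m.
Σ offsets = 11.596 m.

11.6 m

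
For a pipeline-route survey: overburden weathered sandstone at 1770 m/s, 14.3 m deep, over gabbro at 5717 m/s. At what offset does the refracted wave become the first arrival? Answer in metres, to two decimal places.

θ_c = arcsin(1770/5717) = 18.04°, so cos θ_c = 0.9509 and tᵢ = 2h cos θ_c/V₁ = 0.0154 s.
At crossover x/V₁ = x/V₂ + tᵢ ⇒ x = tᵢ/(1/V₁ − 1/V₂) = 0.01536/(5.6497e-04 − 1.7492e-04) = 39.39 m.

39.39 m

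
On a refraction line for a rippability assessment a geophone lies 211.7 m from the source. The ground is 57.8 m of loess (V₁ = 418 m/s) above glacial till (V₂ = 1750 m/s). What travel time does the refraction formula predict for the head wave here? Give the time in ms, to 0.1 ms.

389.5 ms

θ_c = arcsin(V₁/V₂) = arcsin(418/1750) = 13.82°, cos θ_c = 0.9711.
Intercept time tᵢ = 2h cos θ_c / V₁ = 2·57.8·0.9711/418 = 0.26855 s.
t = x/V₂ + tᵢ = 211.7/1750 + 0.26855 = 0.38952 s.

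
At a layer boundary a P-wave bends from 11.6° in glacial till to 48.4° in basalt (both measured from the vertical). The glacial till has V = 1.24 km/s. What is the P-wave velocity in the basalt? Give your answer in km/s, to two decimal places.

4.61 km/s

sin 11.6° = 0.2011; sin 48.4° = 0.7478.
V₂ = V₁·(sin θ₂/sin θ₁) = 1.24·(0.7478/0.2011) = 4.61 km/s.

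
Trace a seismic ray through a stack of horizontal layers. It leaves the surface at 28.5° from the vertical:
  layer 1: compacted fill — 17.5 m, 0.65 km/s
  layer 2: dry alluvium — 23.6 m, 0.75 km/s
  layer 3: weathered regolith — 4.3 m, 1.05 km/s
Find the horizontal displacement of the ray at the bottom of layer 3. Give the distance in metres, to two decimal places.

Ray parameter p = sin 28.5° / 0.65 km/s = 7.3409e-01 s/km.
Layer 1: θ = 28.50°; offset = 17.5·tan 28.50° = 9.5017 m.
Layer 2: sin θ = p·0.75 = 0.5506 → θ = 33.41°; offset = 23.6·tan 33.41° = 15.5649 m.
Layer 3: sin θ = p·1.05 = 0.7708 → θ = 50.43°; offset = 4.3·tan 50.43° = 5.2025 m.
Σ offsets = 30.2691 m.

30.27 m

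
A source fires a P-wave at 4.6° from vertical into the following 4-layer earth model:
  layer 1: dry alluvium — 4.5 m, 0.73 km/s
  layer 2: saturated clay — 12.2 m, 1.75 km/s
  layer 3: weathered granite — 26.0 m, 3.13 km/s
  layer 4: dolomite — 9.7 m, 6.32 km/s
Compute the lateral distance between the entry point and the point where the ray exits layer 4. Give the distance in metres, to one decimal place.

p = sin θ₁/V₁ = sin 4.6°/0.73 = 1.0986e-01 s/km is conserved through the stack.
Layer 1: θ = 4.60°; offset = 4.5·tan 4.60° = 0.362 m.
Layer 2: sin θ = p·1.75 = 0.1923 → θ = 11.08°; offset = 12.2·tan 11.08° = 2.390 m.
Layer 3: sin θ = p·3.13 = 0.3439 → θ = 20.11°; offset = 26.0·tan 20.11° = 9.521 m.
Layer 4: sin θ = p·6.32 = 0.6943 → θ = 43.97°; offset = 9.7·tan 43.97° = 9.358 m.
Summing the layer offsets gives 21.632 m.

21.6 m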